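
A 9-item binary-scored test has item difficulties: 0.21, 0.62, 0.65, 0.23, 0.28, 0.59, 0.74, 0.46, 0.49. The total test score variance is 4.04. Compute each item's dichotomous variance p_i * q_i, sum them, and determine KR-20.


For each item, compute p_i * q_i:
  Item 1: 0.21 * 0.79 = 0.1659
  Item 2: 0.62 * 0.38 = 0.2356
  Item 3: 0.65 * 0.35 = 0.2275
  Item 4: 0.23 * 0.77 = 0.1771
  Item 5: 0.28 * 0.72 = 0.2016
  Item 6: 0.59 * 0.41 = 0.2419
  Item 7: 0.74 * 0.26 = 0.1924
  Item 8: 0.46 * 0.54 = 0.2484
  Item 9: 0.49 * 0.51 = 0.2499
Sum(p_i * q_i) = 0.1659 + 0.2356 + 0.2275 + 0.1771 + 0.2016 + 0.2419 + 0.1924 + 0.2484 + 0.2499 = 1.9403
KR-20 = (k/(k-1)) * (1 - Sum(p_i*q_i) / Var_total)
= (9/8) * (1 - 1.9403/4.04)
= 1.125 * 0.5197
KR-20 = 0.5847

0.5847


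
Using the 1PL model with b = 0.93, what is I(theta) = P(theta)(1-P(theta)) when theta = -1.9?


P = 1/(1+exp(-(-1.9-0.93))) = 0.0557
I = P*(1-P) = 0.0557 * 0.9443
I = 0.0526

0.0526


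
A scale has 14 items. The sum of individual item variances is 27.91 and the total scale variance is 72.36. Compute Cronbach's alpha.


alpha = (k/(k-1)) * (1 - sum(si^2)/s_total^2)
= (14/13) * (1 - 27.91/72.36)
alpha = 0.6615

0.6615


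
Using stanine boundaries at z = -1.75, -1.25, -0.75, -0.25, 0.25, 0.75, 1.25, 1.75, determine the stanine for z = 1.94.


Stanine boundaries: [-1.75, -1.25, -0.75, -0.25, 0.25, 0.75, 1.25, 1.75]
z = 1.94
Check each boundary:
  z >= -1.75 -> could be stanine 2
  z >= -1.25 -> could be stanine 3
  z >= -0.75 -> could be stanine 4
  z >= -0.25 -> could be stanine 5
  z >= 0.25 -> could be stanine 6
  z >= 0.75 -> could be stanine 7
  z >= 1.25 -> could be stanine 8
  z >= 1.75 -> could be stanine 9
Highest qualifying boundary gives stanine = 9

9


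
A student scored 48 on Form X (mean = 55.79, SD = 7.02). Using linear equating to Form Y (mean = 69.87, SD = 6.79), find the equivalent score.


slope = SD_Y / SD_X = 6.79 / 7.02 ~ 0.9672
intercept = mean_Y - slope * mean_X = 69.87 - (6.79 / 7.02) * 55.79 ~ 15.9079
Y = slope * X + intercept. To avoid rounding drift from the rounded slope/intercept, evaluate the equivalent form Y = mean_Y + SD_Y * (X - mean_X) / SD_X at full precision:
Y = 69.87 + 6.79 * (48 - 55.79) / 7.02
Y = 69.87 - 6.79 * 7.79 / 7.02
Y = 69.87 - 52.8941 / 7.02
Y = 69.87 - 7.5348
Y = 62.3352

62.3352


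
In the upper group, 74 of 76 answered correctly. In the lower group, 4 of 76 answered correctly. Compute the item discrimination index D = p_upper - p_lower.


p_upper = 74/76 = 0.9737
p_lower = 4/76 = 0.0526
D = 0.9737 - 0.0526 = 0.9211

0.9211


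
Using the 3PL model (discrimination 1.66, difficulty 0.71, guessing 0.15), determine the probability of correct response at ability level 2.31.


logit = 1.66*(2.31 - 0.71) = 2.656
P* = 1/(1 + exp(-2.656)) = 0.9344
P = 0.15 + (1 - 0.15) * 0.9344
P = 0.9442

0.9442


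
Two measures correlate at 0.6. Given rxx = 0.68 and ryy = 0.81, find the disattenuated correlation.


r_corrected = rxy / sqrt(rxx * ryy)
= 0.6 / sqrt(0.68 * 0.81)
= 0.6 / sqrt(0.5508)
= 0.6 / 0.742159
r_corrected = 0.8085

0.8085


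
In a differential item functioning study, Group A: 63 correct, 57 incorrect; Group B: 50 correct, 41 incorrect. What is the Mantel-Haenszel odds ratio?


Odds_A = 63/57 = 1.1053
Odds_B = 50/41 = 1.2195
OR = Odds_A / Odds_B = 1.1053 / 1.2195
Exactly, OR = (63 * 41) / (57 * 50) = 2583 / 2850
OR = 0.9063

0.9063


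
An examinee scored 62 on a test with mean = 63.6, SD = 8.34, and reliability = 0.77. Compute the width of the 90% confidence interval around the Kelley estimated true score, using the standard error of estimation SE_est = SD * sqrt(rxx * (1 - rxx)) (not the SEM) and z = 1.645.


True score estimate = 0.77*62 + 0.23*63.6 = 62.368
SE_est = SD * sqrt(rxx * (1 - rxx)) = 8.34 * sqrt(0.77 * 0.23) = 8.34 * sqrt(0.1771) = 3.509743
CI = T_est +/- z * SE_est, so width = 2 * z * SE_est = 2 * 1.645 * 3.509743
Width = 11.5471

11.5471


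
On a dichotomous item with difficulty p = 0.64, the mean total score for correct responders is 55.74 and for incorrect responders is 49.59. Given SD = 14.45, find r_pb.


q = 1 - p = 0.36
rpb = ((M1 - M0) / SD) * sqrt(p * q)
rpb = ((55.74 - 49.59) / 14.45) * sqrt(0.64 * 0.36)
rpb = 0.2043

0.2043


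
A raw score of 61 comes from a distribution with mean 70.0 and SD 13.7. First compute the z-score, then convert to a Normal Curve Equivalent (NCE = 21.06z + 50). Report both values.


z = (X - mean) / SD = (61 - 70.0) / 13.7
z = -9.0 / 13.7
z = -0.6569
NCE = NCE = 21.06z + 50
Carry z at full precision (z = -9.0 / 13.7) into the conversion:
NCE = 21.06 * (-9.0 / 13.7) + 50 = -189.54 / 13.7 + 50
NCE = -13.835 + 50
NCE = 36.165

36.165


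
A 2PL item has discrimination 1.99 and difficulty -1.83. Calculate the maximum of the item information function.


For 2PL, max info at theta = b = -1.83
I_max = a^2 / 4 = 1.99^2 / 4
= 3.9601 / 4
I_max = 0.99

0.99


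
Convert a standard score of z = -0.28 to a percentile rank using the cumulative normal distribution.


CDF(z) = 0.5 * (1 + erf(z/sqrt(2)))
erf(-0.198) = -0.2205
CDF = 0.3897
Percentile rank = 0.3897 * 100 = 38.97

38.97


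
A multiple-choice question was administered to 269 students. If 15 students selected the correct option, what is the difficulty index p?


Item difficulty p = number correct / total examinees
p = 15 / 269
p = 0.0558

0.0558


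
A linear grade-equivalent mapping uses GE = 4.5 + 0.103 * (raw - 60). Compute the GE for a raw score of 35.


raw - median = 35 - 60 = -25
slope * diff = 0.103 * -25 = -2.575
GE = 4.5 + -2.575
GE = 1.925

1.925


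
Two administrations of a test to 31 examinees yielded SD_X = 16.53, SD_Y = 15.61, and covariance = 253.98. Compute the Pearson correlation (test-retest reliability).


r = cov(X,Y) / (SD_X * SD_Y)
r = 253.98 / (16.53 * 15.61)
r = 253.98 / 258.0333
r = 0.9843

0.9843


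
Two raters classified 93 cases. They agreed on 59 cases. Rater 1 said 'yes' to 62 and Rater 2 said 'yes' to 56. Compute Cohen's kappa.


P_o = 59/93 = 0.634409
P_e = (62*56 + 31*37) / 8649 = 0.53405
kappa = (P_o - P_e) / (1 - P_e)
kappa = (0.634409 - 0.53405) / (1 - 0.53405)
kappa = 0.2154

0.2154


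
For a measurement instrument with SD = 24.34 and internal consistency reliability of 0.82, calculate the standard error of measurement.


SEM = SD * sqrt(1 - rxx)
SEM = 24.34 * sqrt(1 - 0.82)
SEM = 24.34 * sqrt(0.18) = 24.34 * 0.424264
SEM = 10.3266

10.3266


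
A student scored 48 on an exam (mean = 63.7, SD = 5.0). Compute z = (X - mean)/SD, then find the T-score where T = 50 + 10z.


z = (X - mean) / SD = (48 - 63.7) / 5.0
z = -15.7 / 5.0
z = -3.14
T-score = T = 50 + 10z
Carry z at full precision (z = -15.7 / 5.0) into the conversion:
T-score = 50 + 10 * (-15.7 / 5.0) = 50 + -157 / 5.0
T-score = 50 + -31.4
T-score = 18.6

18.6


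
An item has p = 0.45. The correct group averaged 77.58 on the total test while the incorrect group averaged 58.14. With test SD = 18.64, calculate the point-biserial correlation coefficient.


q = 1 - p = 0.55
rpb = ((M1 - M0) / SD) * sqrt(p * q)
rpb = ((77.58 - 58.14) / 18.64) * sqrt(0.45 * 0.55)
rpb = 0.5188

0.5188


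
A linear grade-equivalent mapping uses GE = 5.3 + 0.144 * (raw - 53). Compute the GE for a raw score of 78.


raw - median = 78 - 53 = 25
slope * diff = 0.144 * 25 = 3.6
GE = 5.3 + 3.6
GE = 8.9

8.9


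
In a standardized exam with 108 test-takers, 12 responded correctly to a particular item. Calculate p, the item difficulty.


Item difficulty p = number correct / total examinees
p = 12 / 108
p = 0.1111

0.1111


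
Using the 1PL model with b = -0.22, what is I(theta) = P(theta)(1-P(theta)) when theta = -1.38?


P = 1/(1+exp(-(-1.38--0.22))) = 0.2387
I = P*(1-P) = 0.2387 * 0.7613
I = 0.1817

0.1817


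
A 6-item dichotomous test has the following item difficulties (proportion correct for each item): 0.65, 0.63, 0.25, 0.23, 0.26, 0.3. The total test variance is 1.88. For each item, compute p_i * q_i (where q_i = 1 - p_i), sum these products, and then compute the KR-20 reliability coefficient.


For each item, compute p_i * q_i:
  Item 1: 0.65 * 0.35 = 0.2275
  Item 2: 0.63 * 0.37 = 0.2331
  Item 3: 0.25 * 0.75 = 0.1875
  Item 4: 0.23 * 0.77 = 0.1771
  Item 5: 0.26 * 0.74 = 0.1924
  Item 6: 0.3 * 0.7 = 0.21
Sum(p_i * q_i) = 0.2275 + 0.2331 + 0.1875 + 0.1771 + 0.1924 + 0.21 = 1.2276
KR-20 = (k/(k-1)) * (1 - Sum(p_i*q_i) / Var_total)
= (6/5) * (1 - 1.2276/1.88)
= 1.2 * 0.347
KR-20 = 0.4164

0.4164


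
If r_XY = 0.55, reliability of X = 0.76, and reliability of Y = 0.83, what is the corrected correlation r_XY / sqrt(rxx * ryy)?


r_corrected = rxy / sqrt(rxx * ryy)
= 0.55 / sqrt(0.76 * 0.83)
= 0.55 / sqrt(0.6308)
= 0.55 / 0.794229
r_corrected = 0.6925

0.6925


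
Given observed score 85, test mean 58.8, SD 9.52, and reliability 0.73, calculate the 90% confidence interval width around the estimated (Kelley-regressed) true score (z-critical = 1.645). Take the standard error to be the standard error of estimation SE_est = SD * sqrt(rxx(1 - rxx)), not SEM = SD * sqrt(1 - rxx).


True score estimate = 0.73*85 + 0.27*58.8 = 77.926
SE_est = SD * sqrt(rxx * (1 - rxx)) = 9.52 * sqrt(0.73 * 0.27) = 9.52 * sqrt(0.1971) = 4.226494
CI = T_est +/- z * SE_est, so width = 2 * z * SE_est = 2 * 1.645 * 4.226494
Width = 13.9052

13.9052


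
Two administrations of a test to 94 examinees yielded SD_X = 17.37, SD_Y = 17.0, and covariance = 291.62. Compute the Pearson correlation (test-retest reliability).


r = cov(X,Y) / (SD_X * SD_Y)
r = 291.62 / (17.37 * 17.0)
r = 291.62 / 295.29
r = 0.9876

0.9876


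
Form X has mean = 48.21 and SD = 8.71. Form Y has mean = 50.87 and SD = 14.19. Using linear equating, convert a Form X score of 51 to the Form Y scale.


slope = SD_Y / SD_X = 14.19 / 8.71 ~ 1.6292
intercept = mean_Y - slope * mean_X = 50.87 - (14.19 / 8.71) * 48.21 ~ -27.6719
Y = slope * X + intercept. To avoid rounding drift from the rounded slope/intercept, evaluate the equivalent form Y = mean_Y + SD_Y * (X - mean_X) / SD_X at full precision:
Y = 50.87 + 14.19 * (51 - 48.21) / 8.71
Y = 50.87 + 14.19 * 2.79 / 8.71
Y = 50.87 + 39.5901 / 8.71
Y = 50.87 + 4.5454
Y = 55.4154

55.4154


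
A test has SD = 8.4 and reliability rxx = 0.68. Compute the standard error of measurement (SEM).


SEM = SD * sqrt(1 - rxx)
SEM = 8.4 * sqrt(1 - 0.68)
SEM = 8.4 * sqrt(0.32) = 8.4 * 0.565685
SEM = 4.7518

4.7518


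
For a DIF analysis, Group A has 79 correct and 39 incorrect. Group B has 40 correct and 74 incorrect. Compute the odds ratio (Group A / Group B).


Odds_A = 79/39 = 2.0256
Odds_B = 40/74 = 0.5405
OR = Odds_A / Odds_B = 2.0256 / 0.5405
Exactly, OR = (79 * 74) / (39 * 40) = 5846 / 1560
OR = 3.7474

3.7474


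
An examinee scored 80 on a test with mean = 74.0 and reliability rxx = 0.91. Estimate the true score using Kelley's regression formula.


T_est = rxx * X + (1 - rxx) * mean
T_est = 0.91 * 80 + 0.09 * 74.0
T_est = 72.8 + 6.66
T_est = 79.46

79.46


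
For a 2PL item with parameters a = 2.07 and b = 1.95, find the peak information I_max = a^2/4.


For 2PL, max info at theta = b = 1.95
I_max = a^2 / 4 = 2.07^2 / 4
= 4.2849 / 4
I_max = 1.0712

1.0712


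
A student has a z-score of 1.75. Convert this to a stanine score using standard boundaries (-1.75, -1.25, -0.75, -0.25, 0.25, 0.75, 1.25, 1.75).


Stanine boundaries: [-1.75, -1.25, -0.75, -0.25, 0.25, 0.75, 1.25, 1.75]
z = 1.75
Check each boundary:
  z >= -1.75 -> could be stanine 2
  z >= -1.25 -> could be stanine 3
  z >= -0.75 -> could be stanine 4
  z >= -0.25 -> could be stanine 5
  z >= 0.25 -> could be stanine 6
  z >= 0.75 -> could be stanine 7
  z >= 1.25 -> could be stanine 8
  z >= 1.75 -> could be stanine 9
Highest qualifying boundary gives stanine = 9

9


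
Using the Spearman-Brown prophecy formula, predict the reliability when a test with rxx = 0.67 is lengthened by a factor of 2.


r_new = (n * rxx) / (1 + (n-1) * rxx)
r_new = (2 * 0.67) / (1 + 1 * 0.67)
r_new = 1.34 / 1.67
r_new = 0.8024

0.8024


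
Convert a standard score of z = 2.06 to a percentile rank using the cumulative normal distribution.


CDF(z) = 0.5 * (1 + erf(z/sqrt(2)))
erf(1.4566) = 0.9606
CDF = 0.9803
Percentile rank = 0.9803 * 100 = 98.03

98.03


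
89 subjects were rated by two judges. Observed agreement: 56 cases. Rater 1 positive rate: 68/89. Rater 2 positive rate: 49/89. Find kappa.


P_o = 56/89 = 0.629213
P_e = (68*49 + 21*40) / 7921 = 0.526701
kappa = (P_o - P_e) / (1 - P_e)
kappa = (0.629213 - 0.526701) / (1 - 0.526701)
kappa = 0.2166

0.2166


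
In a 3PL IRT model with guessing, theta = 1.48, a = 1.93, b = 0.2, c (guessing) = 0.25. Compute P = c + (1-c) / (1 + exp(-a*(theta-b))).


logit = 1.93*(1.48 - 0.2) = 2.4704
P* = 1/(1 + exp(-2.4704)) = 0.922
P = 0.25 + (1 - 0.25) * 0.922
P = 0.9415

0.9415


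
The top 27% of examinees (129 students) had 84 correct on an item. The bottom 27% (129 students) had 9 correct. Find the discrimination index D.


p_upper = 84/129 = 0.6512
p_lower = 9/129 = 0.0698
D = 0.6512 - 0.0698 = 0.5814

0.5814


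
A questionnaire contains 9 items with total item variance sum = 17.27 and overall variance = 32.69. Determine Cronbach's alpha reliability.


alpha = (k/(k-1)) * (1 - sum(si^2)/s_total^2)
= (9/8) * (1 - 17.27/32.69)
alpha = 0.5307

0.5307


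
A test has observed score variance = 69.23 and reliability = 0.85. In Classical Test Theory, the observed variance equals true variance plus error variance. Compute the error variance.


var_true = rxx * var_obs = 0.85 * 69.23 = 58.8455
var_error = var_obs - var_true
var_error = 69.23 - 58.8455
var_error = 10.3845

10.3845


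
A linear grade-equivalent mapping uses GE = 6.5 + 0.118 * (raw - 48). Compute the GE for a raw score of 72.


raw - median = 72 - 48 = 24
slope * diff = 0.118 * 24 = 2.832
GE = 6.5 + 2.832
GE = 9.332

9.332


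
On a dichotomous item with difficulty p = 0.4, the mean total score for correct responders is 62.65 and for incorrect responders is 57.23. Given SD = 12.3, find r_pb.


q = 1 - p = 0.6
rpb = ((M1 - M0) / SD) * sqrt(p * q)
rpb = ((62.65 - 57.23) / 12.3) * sqrt(0.4 * 0.6)
rpb = 0.2159

0.2159


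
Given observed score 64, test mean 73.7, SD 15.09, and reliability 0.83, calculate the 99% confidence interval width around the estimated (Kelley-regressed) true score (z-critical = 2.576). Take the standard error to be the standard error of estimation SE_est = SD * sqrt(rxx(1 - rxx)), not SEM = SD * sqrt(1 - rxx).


True score estimate = 0.83*64 + 0.17*73.7 = 65.649
SE_est = SD * sqrt(rxx * (1 - rxx)) = 15.09 * sqrt(0.83 * 0.17) = 15.09 * sqrt(0.1411) = 5.668299
CI = T_est +/- z * SE_est, so width = 2 * z * SE_est = 2 * 2.576 * 5.668299
Width = 29.2031

29.2031


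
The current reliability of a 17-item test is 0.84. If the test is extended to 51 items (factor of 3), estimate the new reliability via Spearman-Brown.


r_new = (n * rxx) / (1 + (n-1) * rxx)
r_new = (3 * 0.84) / (1 + 2 * 0.84)
r_new = 2.52 / 2.68
r_new = 0.9403

0.9403


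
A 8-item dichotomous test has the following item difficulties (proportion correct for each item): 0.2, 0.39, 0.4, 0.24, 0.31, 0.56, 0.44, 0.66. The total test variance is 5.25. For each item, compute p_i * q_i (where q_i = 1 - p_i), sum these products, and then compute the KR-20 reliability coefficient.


For each item, compute p_i * q_i:
  Item 1: 0.2 * 0.8 = 0.16
  Item 2: 0.39 * 0.61 = 0.2379
  Item 3: 0.4 * 0.6 = 0.24
  Item 4: 0.24 * 0.76 = 0.1824
  Item 5: 0.31 * 0.69 = 0.2139
  Item 6: 0.56 * 0.44 = 0.2464
  Item 7: 0.44 * 0.56 = 0.2464
  Item 8: 0.66 * 0.34 = 0.2244
Sum(p_i * q_i) = 0.16 + 0.2379 + 0.24 + 0.1824 + 0.2139 + 0.2464 + 0.2464 + 0.2244 = 1.7514
KR-20 = (k/(k-1)) * (1 - Sum(p_i*q_i) / Var_total)
= (8/7) * (1 - 1.7514/5.25)
= 1.1429 * 0.6664
KR-20 = 0.7616

0.7616


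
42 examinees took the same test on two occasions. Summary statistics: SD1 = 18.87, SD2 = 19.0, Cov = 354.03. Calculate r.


r = cov(X,Y) / (SD_X * SD_Y)
r = 354.03 / (18.87 * 19.0)
r = 354.03 / 358.53
r = 0.9874

0.9874


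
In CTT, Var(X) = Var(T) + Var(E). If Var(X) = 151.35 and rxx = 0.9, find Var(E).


var_true = rxx * var_obs = 0.9 * 151.35 = 136.215
var_error = var_obs - var_true
var_error = 151.35 - 136.215
var_error = 15.135

15.135


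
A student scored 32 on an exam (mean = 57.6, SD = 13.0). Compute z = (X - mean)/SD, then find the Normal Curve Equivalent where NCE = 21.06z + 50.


z = (X - mean) / SD = (32 - 57.6) / 13.0
z = -25.6 / 13.0
z = -1.9692
NCE = NCE = 21.06z + 50
Carry z at full precision (z = -25.6 / 13.0) into the conversion:
NCE = 21.06 * (-25.6 / 13.0) + 50 = -539.136 / 13.0 + 50
NCE = -41.472 + 50
NCE = 8.528

8.528


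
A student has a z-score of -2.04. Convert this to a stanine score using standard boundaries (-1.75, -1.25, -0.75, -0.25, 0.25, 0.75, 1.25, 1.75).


Stanine boundaries: [-1.75, -1.25, -0.75, -0.25, 0.25, 0.75, 1.25, 1.75]
z = -2.04
Check each boundary:
  z < -1.75
  z < -1.25
  z < -0.75
  z < -0.25
  z < 0.25
  z < 0.75
  z < 1.25
  z < 1.75
Highest qualifying boundary gives stanine = 1

1


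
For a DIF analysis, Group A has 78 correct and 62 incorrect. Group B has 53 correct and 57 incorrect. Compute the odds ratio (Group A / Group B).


Odds_A = 78/62 = 1.2581
Odds_B = 53/57 = 0.9298
OR = Odds_A / Odds_B = 1.2581 / 0.9298
Exactly, OR = (78 * 57) / (62 * 53) = 4446 / 3286
OR = 1.353

1.353


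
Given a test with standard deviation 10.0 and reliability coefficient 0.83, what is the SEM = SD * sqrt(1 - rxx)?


SEM = SD * sqrt(1 - rxx)
SEM = 10.0 * sqrt(1 - 0.83)
SEM = 10.0 * sqrt(0.17) = 10.0 * 0.412311
SEM = 4.1231

4.1231


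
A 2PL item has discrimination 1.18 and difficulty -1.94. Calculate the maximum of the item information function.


For 2PL, max info at theta = b = -1.94
I_max = a^2 / 4 = 1.18^2 / 4
= 1.3924 / 4
I_max = 0.3481

0.3481


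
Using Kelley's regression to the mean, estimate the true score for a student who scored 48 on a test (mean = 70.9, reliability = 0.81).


T_est = rxx * X + (1 - rxx) * mean
T_est = 0.81 * 48 + 0.19 * 70.9
T_est = 38.88 + 13.471
T_est = 52.351

52.351


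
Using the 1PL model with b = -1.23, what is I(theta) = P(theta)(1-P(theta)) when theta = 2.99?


P = 1/(1+exp(-(2.99--1.23))) = 0.9855
I = P*(1-P) = 0.9855 * 0.0145
I = 0.0143

0.0143


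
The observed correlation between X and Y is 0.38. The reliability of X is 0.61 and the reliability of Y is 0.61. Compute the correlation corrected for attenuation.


r_corrected = rxy / sqrt(rxx * ryy)
= 0.38 / sqrt(0.61 * 0.61)
= 0.38 / sqrt(0.3721)
= 0.38 / 0.61
r_corrected = 0.623

0.623


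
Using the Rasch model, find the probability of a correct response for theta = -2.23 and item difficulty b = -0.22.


theta - b = -2.23 - -0.22 = -2.01
exp(-(theta - b)) = exp(2.01) = 7.4633
P = 1 / (1 + 7.4633)
P = 0.1182

0.1182


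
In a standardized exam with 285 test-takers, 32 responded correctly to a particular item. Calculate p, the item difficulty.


Item difficulty p = number correct / total examinees
p = 32 / 285
p = 0.1123

0.1123


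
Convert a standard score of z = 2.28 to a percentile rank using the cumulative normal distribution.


CDF(z) = 0.5 * (1 + erf(z/sqrt(2)))
erf(1.6122) = 0.9774
CDF = 0.9887
Percentile rank = 0.9887 * 100 = 98.87

98.87


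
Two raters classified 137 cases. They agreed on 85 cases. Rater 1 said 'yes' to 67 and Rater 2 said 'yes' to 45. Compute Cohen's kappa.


P_o = 85/137 = 0.620438
P_e = (67*45 + 70*92) / 18769 = 0.503756
kappa = (P_o - P_e) / (1 - P_e)
kappa = (0.620438 - 0.503756) / (1 - 0.503756)
kappa = 0.2351

0.2351


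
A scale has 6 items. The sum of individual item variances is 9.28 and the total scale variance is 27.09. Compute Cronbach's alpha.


alpha = (k/(k-1)) * (1 - sum(si^2)/s_total^2)
= (6/5) * (1 - 9.28/27.09)
alpha = 0.7889

0.7889


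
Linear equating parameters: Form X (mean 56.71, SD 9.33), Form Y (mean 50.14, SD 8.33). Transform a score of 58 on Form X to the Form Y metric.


slope = SD_Y / SD_X = 8.33 / 9.33 ~ 0.8928
intercept = mean_Y - slope * mean_X = 50.14 - (8.33 / 9.33) * 56.71 ~ -0.4918
Y = slope * X + intercept. To avoid rounding drift from the rounded slope/intercept, evaluate the equivalent form Y = mean_Y + SD_Y * (X - mean_X) / SD_X at full precision:
Y = 50.14 + 8.33 * (58 - 56.71) / 9.33
Y = 50.14 + 8.33 * 1.29 / 9.33
Y = 50.14 + 10.7457 / 9.33
Y = 50.14 + 1.1517
Y = 51.2917

51.2917


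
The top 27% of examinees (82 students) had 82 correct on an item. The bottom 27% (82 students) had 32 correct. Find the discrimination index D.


p_upper = 82/82 = 1.0
p_lower = 32/82 = 0.3902
D = 1.0 - 0.3902 = 0.6098

0.6098


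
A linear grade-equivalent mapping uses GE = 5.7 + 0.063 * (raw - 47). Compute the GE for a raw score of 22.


raw - median = 22 - 47 = -25
slope * diff = 0.063 * -25 = -1.575
GE = 5.7 + -1.575
GE = 4.125

4.125


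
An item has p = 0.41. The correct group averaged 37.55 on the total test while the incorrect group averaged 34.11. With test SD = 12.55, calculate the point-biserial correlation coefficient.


q = 1 - p = 0.59
rpb = ((M1 - M0) / SD) * sqrt(p * q)
rpb = ((37.55 - 34.11) / 12.55) * sqrt(0.41 * 0.59)
rpb = 0.1348

0.1348


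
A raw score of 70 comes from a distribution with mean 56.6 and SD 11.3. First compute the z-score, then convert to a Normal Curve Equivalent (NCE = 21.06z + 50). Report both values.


z = (X - mean) / SD = (70 - 56.6) / 11.3
z = 13.4 / 11.3
z = 1.1858
NCE = NCE = 21.06z + 50
Carry z at full precision (z = 13.4 / 11.3) into the conversion:
NCE = 21.06 * (13.4 / 11.3) + 50 = 282.204 / 11.3 + 50
NCE = 24.9738 + 50
NCE = 74.9738

74.9738


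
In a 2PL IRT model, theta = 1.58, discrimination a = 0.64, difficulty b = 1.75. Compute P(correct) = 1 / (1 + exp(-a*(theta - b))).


a*(theta - b) = 0.64 * (1.58 - 1.75) = -0.1088
exp(--0.1088) = 1.1149
P = 1 / (1 + 1.1149)
P = 0.4728

0.4728


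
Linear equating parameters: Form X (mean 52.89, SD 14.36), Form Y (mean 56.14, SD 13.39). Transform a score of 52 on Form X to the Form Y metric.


slope = SD_Y / SD_X = 13.39 / 14.36 ~ 0.9325
intercept = mean_Y - slope * mean_X = 56.14 - (13.39 / 14.36) * 52.89 ~ 6.8227
Y = slope * X + intercept. To avoid rounding drift from the rounded slope/intercept, evaluate the equivalent form Y = mean_Y + SD_Y * (X - mean_X) / SD_X at full precision:
Y = 56.14 + 13.39 * (52 - 52.89) / 14.36
Y = 56.14 - 13.39 * 0.89 / 14.36
Y = 56.14 - 11.9171 / 14.36
Y = 56.14 - 0.8299
Y = 55.3101

55.3101


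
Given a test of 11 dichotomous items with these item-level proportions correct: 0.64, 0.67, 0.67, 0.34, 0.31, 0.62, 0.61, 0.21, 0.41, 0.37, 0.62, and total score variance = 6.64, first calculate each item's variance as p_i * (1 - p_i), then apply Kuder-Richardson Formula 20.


For each item, compute p_i * q_i:
  Item 1: 0.64 * 0.36 = 0.2304
  Item 2: 0.67 * 0.33 = 0.2211
  Item 3: 0.67 * 0.33 = 0.2211
  Item 4: 0.34 * 0.66 = 0.2244
  Item 5: 0.31 * 0.69 = 0.2139
  Item 6: 0.62 * 0.38 = 0.2356
  Item 7: 0.61 * 0.39 = 0.2379
  Item 8: 0.21 * 0.79 = 0.1659
  Item 9: 0.41 * 0.59 = 0.2419
  Item 10: 0.37 * 0.63 = 0.2331
  Item 11: 0.62 * 0.38 = 0.2356
Sum(p_i * q_i) = 0.2304 + 0.2211 + 0.2211 + 0.2244 + 0.2139 + 0.2356 + 0.2379 + 0.1659 + 0.2419 + 0.2331 + 0.2356 = 2.4609
KR-20 = (k/(k-1)) * (1 - Sum(p_i*q_i) / Var_total)
= (11/10) * (1 - 2.4609/6.64)
= 1.1 * 0.6294
KR-20 = 0.6923

0.6923


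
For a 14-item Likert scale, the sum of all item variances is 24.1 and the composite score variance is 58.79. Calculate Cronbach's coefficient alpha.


alpha = (k/(k-1)) * (1 - sum(si^2)/s_total^2)
= (14/13) * (1 - 24.1/58.79)
alpha = 0.6355

0.6355


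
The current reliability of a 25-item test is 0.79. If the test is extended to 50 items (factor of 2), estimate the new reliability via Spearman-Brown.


r_new = (n * rxx) / (1 + (n-1) * rxx)
r_new = (2 * 0.79) / (1 + 1 * 0.79)
r_new = 1.58 / 1.79
r_new = 0.8827

0.8827


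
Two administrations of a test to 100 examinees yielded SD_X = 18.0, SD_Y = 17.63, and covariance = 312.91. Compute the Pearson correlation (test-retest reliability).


r = cov(X,Y) / (SD_X * SD_Y)
r = 312.91 / (18.0 * 17.63)
r = 312.91 / 317.34
r = 0.986

0.986


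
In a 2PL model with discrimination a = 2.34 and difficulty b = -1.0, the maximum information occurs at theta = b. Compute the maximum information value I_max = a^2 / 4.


For 2PL, max info at theta = b = -1.0
I_max = a^2 / 4 = 2.34^2 / 4
= 5.4756 / 4
I_max = 1.3689

1.3689


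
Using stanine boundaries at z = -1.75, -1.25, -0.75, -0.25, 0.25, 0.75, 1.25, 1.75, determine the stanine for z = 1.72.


Stanine boundaries: [-1.75, -1.25, -0.75, -0.25, 0.25, 0.75, 1.25, 1.75]
z = 1.72
Check each boundary:
  z >= -1.75 -> could be stanine 2
  z >= -1.25 -> could be stanine 3
  z >= -0.75 -> could be stanine 4
  z >= -0.25 -> could be stanine 5
  z >= 0.25 -> could be stanine 6
  z >= 0.75 -> could be stanine 7
  z >= 1.25 -> could be stanine 8
  z < 1.75
Highest qualifying boundary gives stanine = 8

8


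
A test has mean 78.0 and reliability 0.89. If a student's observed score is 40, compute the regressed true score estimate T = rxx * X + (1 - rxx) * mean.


T_est = rxx * X + (1 - rxx) * mean
T_est = 0.89 * 40 + 0.11 * 78.0
T_est = 35.6 + 8.58
T_est = 44.18

44.18


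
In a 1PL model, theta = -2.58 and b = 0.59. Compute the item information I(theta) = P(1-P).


P = 1/(1+exp(-(-2.58-0.59))) = 0.0403
I = P*(1-P) = 0.0403 * 0.9597
I = 0.0387

0.0387


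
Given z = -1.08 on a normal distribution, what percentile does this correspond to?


CDF(z) = 0.5 * (1 + erf(z/sqrt(2)))
erf(-0.7637) = -0.7199
CDF = 0.1401
Percentile rank = 0.1401 * 100 = 14.01

14.01


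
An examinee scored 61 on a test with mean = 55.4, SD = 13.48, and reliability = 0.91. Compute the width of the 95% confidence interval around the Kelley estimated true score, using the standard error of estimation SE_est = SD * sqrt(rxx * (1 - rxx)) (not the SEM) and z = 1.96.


True score estimate = 0.91*61 + 0.09*55.4 = 60.496
SE_est = SD * sqrt(rxx * (1 - rxx)) = 13.48 * sqrt(0.91 * 0.09) = 13.48 * sqrt(0.0819) = 3.85773
CI = T_est +/- z * SE_est, so width = 2 * z * SE_est = 2 * 1.96 * 3.85773
Width = 15.1223

15.1223


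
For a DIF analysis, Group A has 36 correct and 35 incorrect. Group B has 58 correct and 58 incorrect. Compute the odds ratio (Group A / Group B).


Odds_A = 36/35 = 1.0286
Odds_B = 58/58 = 1.0
OR = Odds_A / Odds_B = 1.0286 / 1.0
Exactly, OR = (36 * 58) / (35 * 58) = 2088 / 2030
OR = 1.0286

1.0286


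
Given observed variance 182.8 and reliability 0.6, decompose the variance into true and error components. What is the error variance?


var_true = rxx * var_obs = 0.6 * 182.8 = 109.68
var_error = var_obs - var_true
var_error = 182.8 - 109.68
var_error = 73.12

73.12


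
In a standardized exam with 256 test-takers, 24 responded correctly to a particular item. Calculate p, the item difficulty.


Item difficulty p = number correct / total examinees
p = 24 / 256
p = 0.0938

0.0938


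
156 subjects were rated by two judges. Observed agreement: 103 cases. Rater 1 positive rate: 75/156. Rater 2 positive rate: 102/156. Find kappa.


P_o = 103/156 = 0.660256
P_e = (75*102 + 81*54) / 24336 = 0.494083
kappa = (P_o - P_e) / (1 - P_e)
kappa = (0.660256 - 0.494083) / (1 - 0.494083)
kappa = 0.3285

0.3285


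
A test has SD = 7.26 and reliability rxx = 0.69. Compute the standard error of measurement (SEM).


SEM = SD * sqrt(1 - rxx)
SEM = 7.26 * sqrt(1 - 0.69)
SEM = 7.26 * sqrt(0.31) = 7.26 * 0.556776
SEM = 4.0422

4.0422


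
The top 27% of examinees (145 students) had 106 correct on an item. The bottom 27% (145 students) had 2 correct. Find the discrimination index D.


p_upper = 106/145 = 0.731
p_lower = 2/145 = 0.0138
D = 0.731 - 0.0138 = 0.7172

0.7172


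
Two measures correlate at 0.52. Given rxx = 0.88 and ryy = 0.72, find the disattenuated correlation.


r_corrected = rxy / sqrt(rxx * ryy)
= 0.52 / sqrt(0.88 * 0.72)
= 0.52 / sqrt(0.6336)
= 0.52 / 0.79599
r_corrected = 0.6533

0.6533


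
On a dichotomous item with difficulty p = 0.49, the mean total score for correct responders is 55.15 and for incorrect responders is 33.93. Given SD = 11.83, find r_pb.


q = 1 - p = 0.51
rpb = ((M1 - M0) / SD) * sqrt(p * q)
rpb = ((55.15 - 33.93) / 11.83) * sqrt(0.49 * 0.51)
rpb = 0.8967

0.8967


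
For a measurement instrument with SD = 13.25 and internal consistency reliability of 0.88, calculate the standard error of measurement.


SEM = SD * sqrt(1 - rxx)
SEM = 13.25 * sqrt(1 - 0.88)
SEM = 13.25 * sqrt(0.12) = 13.25 * 0.34641
SEM = 4.5899

4.5899


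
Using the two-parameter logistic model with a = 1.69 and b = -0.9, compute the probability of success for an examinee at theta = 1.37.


a*(theta - b) = 1.69 * (1.37 - -0.9) = 3.8363
exp(-3.8363) = 0.0216
P = 1 / (1 + 0.0216)
P = 0.9789

0.9789


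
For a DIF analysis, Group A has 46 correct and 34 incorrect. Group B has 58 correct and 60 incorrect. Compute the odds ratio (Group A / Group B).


Odds_A = 46/34 = 1.3529
Odds_B = 58/60 = 0.9667
OR = Odds_A / Odds_B = 1.3529 / 0.9667
Exactly, OR = (46 * 60) / (34 * 58) = 2760 / 1972
OR = 1.3996

1.3996


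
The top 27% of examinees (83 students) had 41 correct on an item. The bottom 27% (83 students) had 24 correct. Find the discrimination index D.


p_upper = 41/83 = 0.494
p_lower = 24/83 = 0.2892
D = 0.494 - 0.2892 = 0.2048

0.2048


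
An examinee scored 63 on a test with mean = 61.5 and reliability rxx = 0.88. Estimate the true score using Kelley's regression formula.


T_est = rxx * X + (1 - rxx) * mean
T_est = 0.88 * 63 + 0.12 * 61.5
T_est = 55.44 + 7.38
T_est = 62.82

62.82


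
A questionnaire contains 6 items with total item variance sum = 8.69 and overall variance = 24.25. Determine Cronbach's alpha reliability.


alpha = (k/(k-1)) * (1 - sum(si^2)/s_total^2)
= (6/5) * (1 - 8.69/24.25)
alpha = 0.77

0.77


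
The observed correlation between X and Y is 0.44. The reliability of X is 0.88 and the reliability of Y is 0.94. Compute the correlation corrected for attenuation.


r_corrected = rxy / sqrt(rxx * ryy)
= 0.44 / sqrt(0.88 * 0.94)
= 0.44 / sqrt(0.8272)
= 0.44 / 0.909505
r_corrected = 0.4838

0.4838


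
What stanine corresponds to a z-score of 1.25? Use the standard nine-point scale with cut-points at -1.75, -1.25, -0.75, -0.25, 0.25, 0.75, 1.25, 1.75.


Stanine boundaries: [-1.75, -1.25, -0.75, -0.25, 0.25, 0.75, 1.25, 1.75]
z = 1.25
Check each boundary:
  z >= -1.75 -> could be stanine 2
  z >= -1.25 -> could be stanine 3
  z >= -0.75 -> could be stanine 4
  z >= -0.25 -> could be stanine 5
  z >= 0.25 -> could be stanine 6
  z >= 0.75 -> could be stanine 7
  z >= 1.25 -> could be stanine 8
  z < 1.75
Highest qualifying boundary gives stanine = 8

8


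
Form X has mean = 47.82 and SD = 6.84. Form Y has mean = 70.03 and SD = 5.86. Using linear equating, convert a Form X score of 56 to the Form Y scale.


slope = SD_Y / SD_X = 5.86 / 6.84 ~ 0.8567
intercept = mean_Y - slope * mean_X = 70.03 - (5.86 / 6.84) * 47.82 ~ 29.0614
Y = slope * X + intercept. To avoid rounding drift from the rounded slope/intercept, evaluate the equivalent form Y = mean_Y + SD_Y * (X - mean_X) / SD_X at full precision:
Y = 70.03 + 5.86 * (56 - 47.82) / 6.84
Y = 70.03 + 5.86 * 8.18 / 6.84
Y = 70.03 + 47.9348 / 6.84
Y = 70.03 + 7.008
Y = 77.038

77.038


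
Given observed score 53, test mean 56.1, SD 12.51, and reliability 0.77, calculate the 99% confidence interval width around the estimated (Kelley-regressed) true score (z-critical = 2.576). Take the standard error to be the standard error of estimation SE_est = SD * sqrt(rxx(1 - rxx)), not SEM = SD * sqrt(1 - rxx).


True score estimate = 0.77*53 + 0.23*56.1 = 53.713
SE_est = SD * sqrt(rxx * (1 - rxx)) = 12.51 * sqrt(0.77 * 0.23) = 12.51 * sqrt(0.1771) = 5.264615
CI = T_est +/- z * SE_est, so width = 2 * z * SE_est = 2 * 2.576 * 5.264615
Width = 27.1233

27.1233


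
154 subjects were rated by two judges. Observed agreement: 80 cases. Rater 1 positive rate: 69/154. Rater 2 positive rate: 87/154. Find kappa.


P_o = 80/154 = 0.519481
P_e = (69*87 + 85*67) / 23716 = 0.493253
kappa = (P_o - P_e) / (1 - P_e)
kappa = (0.519481 - 0.493253) / (1 - 0.493253)
kappa = 0.0518

0.0518


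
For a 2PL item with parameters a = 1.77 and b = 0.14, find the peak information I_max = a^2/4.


For 2PL, max info at theta = b = 0.14
I_max = a^2 / 4 = 1.77^2 / 4
= 3.1329 / 4
I_max = 0.7832

0.7832


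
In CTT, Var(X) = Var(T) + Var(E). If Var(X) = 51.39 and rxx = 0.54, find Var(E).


var_true = rxx * var_obs = 0.54 * 51.39 = 27.7506
var_error = var_obs - var_true
var_error = 51.39 - 27.7506
var_error = 23.6394

23.6394


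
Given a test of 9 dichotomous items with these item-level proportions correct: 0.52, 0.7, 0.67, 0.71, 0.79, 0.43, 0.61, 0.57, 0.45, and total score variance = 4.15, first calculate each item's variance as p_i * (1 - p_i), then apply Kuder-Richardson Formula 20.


For each item, compute p_i * q_i:
  Item 1: 0.52 * 0.48 = 0.2496
  Item 2: 0.7 * 0.3 = 0.21
  Item 3: 0.67 * 0.33 = 0.2211
  Item 4: 0.71 * 0.29 = 0.2059
  Item 5: 0.79 * 0.21 = 0.1659
  Item 6: 0.43 * 0.57 = 0.2451
  Item 7: 0.61 * 0.39 = 0.2379
  Item 8: 0.57 * 0.43 = 0.2451
  Item 9: 0.45 * 0.55 = 0.2475
Sum(p_i * q_i) = 0.2496 + 0.21 + 0.2211 + 0.2059 + 0.1659 + 0.2451 + 0.2379 + 0.2451 + 0.2475 = 2.0281
KR-20 = (k/(k-1)) * (1 - Sum(p_i*q_i) / Var_total)
= (9/8) * (1 - 2.0281/4.15)
= 1.125 * 0.5113
KR-20 = 0.5752

0.5752


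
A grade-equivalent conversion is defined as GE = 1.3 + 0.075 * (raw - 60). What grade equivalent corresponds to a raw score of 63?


raw - median = 63 - 60 = 3
slope * diff = 0.075 * 3 = 0.225
GE = 1.3 + 0.225
GE = 1.525

1.525


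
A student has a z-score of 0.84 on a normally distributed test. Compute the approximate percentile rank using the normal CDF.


CDF(z) = 0.5 * (1 + erf(z/sqrt(2)))
erf(0.594) = 0.5991
CDF = 0.7995
Percentile rank = 0.7995 * 100 = 79.95

79.95


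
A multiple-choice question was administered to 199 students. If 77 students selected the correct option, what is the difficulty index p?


Item difficulty p = number correct / total examinees
p = 77 / 199
p = 0.3869

0.3869


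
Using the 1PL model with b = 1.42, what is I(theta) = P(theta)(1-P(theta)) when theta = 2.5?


P = 1/(1+exp(-(2.5-1.42))) = 0.7465
I = P*(1-P) = 0.7465 * 0.2535
I = 0.1892

0.1892


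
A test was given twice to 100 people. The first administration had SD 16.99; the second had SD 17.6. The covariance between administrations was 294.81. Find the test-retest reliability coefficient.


r = cov(X,Y) / (SD_X * SD_Y)
r = 294.81 / (16.99 * 17.6)
r = 294.81 / 299.024
r = 0.9859

0.9859


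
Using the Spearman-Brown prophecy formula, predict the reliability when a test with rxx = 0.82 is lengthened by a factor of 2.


r_new = (n * rxx) / (1 + (n-1) * rxx)
r_new = (2 * 0.82) / (1 + 1 * 0.82)
r_new = 1.64 / 1.82
r_new = 0.9011

0.9011


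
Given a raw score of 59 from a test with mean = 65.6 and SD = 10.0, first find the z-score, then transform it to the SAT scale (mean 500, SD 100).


z = (X - mean) / SD = (59 - 65.6) / 10.0
z = -6.6 / 10.0
z = -0.66
SAT-scale = SAT = 500 + 100z
Carry z at full precision (z = -6.6 / 10.0) into the conversion:
SAT-scale = 500 + 100 * (-6.6 / 10.0) = 500 + -660 / 10.0
SAT-scale = 500 + -66.0
SAT-scale = 434.0

434.0


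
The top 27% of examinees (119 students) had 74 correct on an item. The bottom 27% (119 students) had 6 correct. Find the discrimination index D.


p_upper = 74/119 = 0.6218
p_lower = 6/119 = 0.0504
D = 0.6218 - 0.0504 = 0.5714

0.5714


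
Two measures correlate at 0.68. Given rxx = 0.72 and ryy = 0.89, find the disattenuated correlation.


r_corrected = rxy / sqrt(rxx * ryy)
= 0.68 / sqrt(0.72 * 0.89)
= 0.68 / sqrt(0.6408)
= 0.68 / 0.8005
r_corrected = 0.8495

0.8495


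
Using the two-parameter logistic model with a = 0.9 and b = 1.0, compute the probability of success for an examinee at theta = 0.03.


a*(theta - b) = 0.9 * (0.03 - 1.0) = -0.873
exp(--0.873) = 2.3941
P = 1 / (1 + 2.3941)
P = 0.2946

0.2946


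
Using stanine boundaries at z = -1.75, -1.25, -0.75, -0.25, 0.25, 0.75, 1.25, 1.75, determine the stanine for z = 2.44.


Stanine boundaries: [-1.75, -1.25, -0.75, -0.25, 0.25, 0.75, 1.25, 1.75]
z = 2.44
Check each boundary:
  z >= -1.75 -> could be stanine 2
  z >= -1.25 -> could be stanine 3
  z >= -0.75 -> could be stanine 4
  z >= -0.25 -> could be stanine 5
  z >= 0.25 -> could be stanine 6
  z >= 0.75 -> could be stanine 7
  z >= 1.25 -> could be stanine 8
  z >= 1.75 -> could be stanine 9
Highest qualifying boundary gives stanine = 9

9


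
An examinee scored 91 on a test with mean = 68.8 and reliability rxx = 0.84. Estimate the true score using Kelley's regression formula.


T_est = rxx * X + (1 - rxx) * mean
T_est = 0.84 * 91 + 0.16 * 68.8
T_est = 76.44 + 11.008
T_est = 87.448

87.448


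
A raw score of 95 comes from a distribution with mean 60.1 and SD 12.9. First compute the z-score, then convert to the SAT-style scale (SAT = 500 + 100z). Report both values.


z = (X - mean) / SD = (95 - 60.1) / 12.9
z = 34.9 / 12.9
z = 2.7054
SAT-scale = SAT = 500 + 100z
Carry z at full precision (z = 34.9 / 12.9) into the conversion:
SAT-scale = 500 + 100 * (34.9 / 12.9) = 500 + 3490 / 12.9
SAT-scale = 500 + 270.5426
SAT-scale = 770.5426

770.5426


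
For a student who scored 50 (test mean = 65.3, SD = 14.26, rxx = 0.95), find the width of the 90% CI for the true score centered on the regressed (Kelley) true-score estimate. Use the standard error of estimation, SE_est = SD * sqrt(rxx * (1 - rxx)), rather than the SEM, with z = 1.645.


True score estimate = 0.95*50 + 0.05*65.3 = 50.765
SE_est = SD * sqrt(rxx * (1 - rxx)) = 14.26 * sqrt(0.95 * 0.05) = 14.26 * sqrt(0.0475) = 3.107895
CI = T_est +/- z * SE_est, so width = 2 * z * SE_est = 2 * 1.645 * 3.107895
Width = 10.225

10.225


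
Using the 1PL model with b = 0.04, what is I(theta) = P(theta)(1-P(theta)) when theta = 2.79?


P = 1/(1+exp(-(2.79-0.04))) = 0.9399
I = P*(1-P) = 0.9399 * 0.0601
I = 0.0565

0.0565


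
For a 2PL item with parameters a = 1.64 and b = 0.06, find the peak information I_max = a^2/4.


For 2PL, max info at theta = b = 0.06
I_max = a^2 / 4 = 1.64^2 / 4
= 2.6896 / 4
I_max = 0.6724

0.6724


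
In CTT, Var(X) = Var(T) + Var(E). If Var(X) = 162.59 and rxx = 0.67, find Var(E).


var_true = rxx * var_obs = 0.67 * 162.59 = 108.9353
var_error = var_obs - var_true
var_error = 162.59 - 108.9353
var_error = 53.6547

53.6547


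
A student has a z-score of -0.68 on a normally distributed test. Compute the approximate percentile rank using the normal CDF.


CDF(z) = 0.5 * (1 + erf(z/sqrt(2)))
erf(-0.4808) = -0.5035
CDF = 0.2483
Percentile rank = 0.2483 * 100 = 24.83

24.83


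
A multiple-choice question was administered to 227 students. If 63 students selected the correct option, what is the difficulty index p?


Item difficulty p = number correct / total examinees
p = 63 / 227
p = 0.2775

0.2775


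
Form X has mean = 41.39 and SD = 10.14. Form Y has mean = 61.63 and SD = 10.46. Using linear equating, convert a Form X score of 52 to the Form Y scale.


slope = SD_Y / SD_X = 10.46 / 10.14 ~ 1.0316
intercept = mean_Y - slope * mean_X = 61.63 - (10.46 / 10.14) * 41.39 ~ 18.9338
Y = slope * X + intercept. To avoid rounding drift from the rounded slope/intercept, evaluate the equivalent form Y = mean_Y + SD_Y * (X - mean_X) / SD_X at full precision:
Y = 61.63 + 10.46 * (52 - 41.39) / 10.14
Y = 61.63 + 10.46 * 10.61 / 10.14
Y = 61.63 + 110.9806 / 10.14
Y = 61.63 + 10.9448
Y = 72.5748

72.5748
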